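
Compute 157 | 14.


0b10011101 | 0b1110 = 0b10011111 = 159

159


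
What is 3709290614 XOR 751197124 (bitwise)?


0b11011101000101110100100001110110 ^ 0b101100110001100101101111000100 = 0b11110001110100010001001110110010 = 4057011122

4057011122


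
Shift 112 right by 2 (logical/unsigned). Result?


0b1110000 >> 2 = 0b11100 = 28

28


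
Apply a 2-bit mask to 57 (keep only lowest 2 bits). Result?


57 & 3 = 1

1


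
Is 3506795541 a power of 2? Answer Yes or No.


0b11010001000001010111010000010101. Multiple bits set => No

No


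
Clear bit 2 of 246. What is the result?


246 & ~(1 << 2) = 242

242


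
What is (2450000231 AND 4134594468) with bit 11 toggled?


Step 1: 2450000231 & 4134594468 = 2449473828
Step 2: 2449473828 ^ (1 << 11) = 2449473828 ^ 2048 = 2449475876

2449475876


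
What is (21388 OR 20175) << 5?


Step 1: 21388 | 20175 = 24527
Step 2: 24527 << 5 = 784864

784864


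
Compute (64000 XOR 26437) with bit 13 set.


Step 1: 64000 ^ 26437 = 40261
Step 2: 40261 | (1 << 13) = 40261 | 8192 = 48453

48453


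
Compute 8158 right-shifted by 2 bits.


0b1111111011110 >> 2 = 0b11111110111 = 2039

2039


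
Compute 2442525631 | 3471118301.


0b10010001100101011111101110111111 | 0b11001110111001010000111111011101 = 0b11011111111101011111111111111111 = 3757441023

3757441023


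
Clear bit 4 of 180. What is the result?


180 & ~(1 << 4) = 164

164


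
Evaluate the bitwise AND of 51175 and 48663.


0b1100011111100111 & 0b1011111000010111 = 0b1000011000000111 = 34311

34311


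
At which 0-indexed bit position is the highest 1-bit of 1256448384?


0b1001010111000111110000110000000. Highest set bit at position 30

30


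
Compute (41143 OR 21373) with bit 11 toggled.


Step 1: 41143 | 21373 = 62463
Step 2: 62463 ^ (1 << 11) = 62463 ^ 2048 = 64511

64511


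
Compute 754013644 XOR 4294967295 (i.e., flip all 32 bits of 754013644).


754013644 ^ 4294967295 = 3540953651

3540953651


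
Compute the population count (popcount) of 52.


0b110100 has 3 set bits

3


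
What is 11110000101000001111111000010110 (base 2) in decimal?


11110000101000001111111000010110 in decimal = 4037082646

4037082646


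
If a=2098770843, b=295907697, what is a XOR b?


2098770843 ^ 295907697 = 1824228074

1824228074


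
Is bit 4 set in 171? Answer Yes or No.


0b10101011, bit 4 = 0. No

No


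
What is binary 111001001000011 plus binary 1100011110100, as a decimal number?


111001001000011 + 1100011110100 = 1000101100110111 = 35639

35639


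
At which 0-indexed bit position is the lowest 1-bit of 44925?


0b1010111101111101. Lowest set bit at position 0

0


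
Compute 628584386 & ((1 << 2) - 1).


628584386 & 3 = 2

2


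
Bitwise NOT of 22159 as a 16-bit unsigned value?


~0b101011010001111 = 0b1010100101110000 = 43376 (16-bit unsigned)

43376


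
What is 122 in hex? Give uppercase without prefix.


122 = 7A hex

7A


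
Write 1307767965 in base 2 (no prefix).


1307767965 = 1001101111100101111010010011101 in binary

1001101111100101111010010011101


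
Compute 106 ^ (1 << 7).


106 ^ (1 << 7) = 106 ^ 128 = 234

234


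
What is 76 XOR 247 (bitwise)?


0b1001100 ^ 0b11110111 = 0b10111011 = 187

187


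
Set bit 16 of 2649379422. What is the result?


2649379422 | (1 << 16) = 2649379422 | 65536 = 2649444958

2649444958


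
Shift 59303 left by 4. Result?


0b1110011110100111 << 4 = 0b11100111101001110000 = 948848

948848


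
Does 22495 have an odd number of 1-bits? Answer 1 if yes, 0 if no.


0b101011111011111 has 12 ones => parity 0

0


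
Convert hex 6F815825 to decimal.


6F815825 hex = 1870747685 decimal

1870747685


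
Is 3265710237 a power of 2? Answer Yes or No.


0b11000010101001101100100010011101. Multiple bits set => No

No


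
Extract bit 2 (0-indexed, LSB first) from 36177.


0b1000110101010001, position 2 = 0

0


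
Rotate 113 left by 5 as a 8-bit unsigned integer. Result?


Rotate 0b1110001 left by 5 (8-bit) = 0b101110 = 46

46


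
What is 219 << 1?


0b11011011 << 1 = 0b110110110 = 438

438


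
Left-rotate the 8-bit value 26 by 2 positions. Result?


Rotate 0b11010 left by 2 (8-bit) = 0b1101000 = 104

104


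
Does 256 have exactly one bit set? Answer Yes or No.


0b100000000. Only one bit set => Yes

Yes


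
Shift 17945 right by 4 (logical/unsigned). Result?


0b100011000011001 >> 4 = 0b10001100001 = 1121

1121


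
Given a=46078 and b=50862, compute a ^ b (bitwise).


46078 ^ 50862 = 30032

30032


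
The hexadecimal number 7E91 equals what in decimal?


7E91 hex = 32401 decimal

32401


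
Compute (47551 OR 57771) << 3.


Step 1: 47551 | 57771 = 63935
Step 2: 63935 << 3 = 511480

511480


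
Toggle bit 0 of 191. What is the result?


191 ^ (1 << 0) = 191 ^ 1 = 190

190


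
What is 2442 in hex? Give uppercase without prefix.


2442 = 98A hex

98A


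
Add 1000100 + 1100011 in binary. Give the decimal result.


1000100 + 1100011 = 10100111 = 167

167


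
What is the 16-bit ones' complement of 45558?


45558 ^ 65535 = 19977

19977


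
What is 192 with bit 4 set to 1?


192 | (1 << 4) = 192 | 16 = 208

208


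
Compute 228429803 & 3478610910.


0b1101100111011000111111101011 & 0b11001111010101110110001111011110 = 0b1101000101010000001111001010 = 219481034

219481034


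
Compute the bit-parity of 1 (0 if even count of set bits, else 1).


0b1 has 1 ones => parity 1

1


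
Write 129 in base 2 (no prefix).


129 = 10000001 in binary

10000001


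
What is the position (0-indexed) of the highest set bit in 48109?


0b1011101111101101. Highest set bit at position 15

15


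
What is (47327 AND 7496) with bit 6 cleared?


Step 1: 47327 & 7496 = 6216
Step 2: 6216 & ~(1 << 6) = 6152

6152


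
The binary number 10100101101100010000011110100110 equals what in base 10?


10100101101100010000011110100110 in decimal = 2779842470

2779842470


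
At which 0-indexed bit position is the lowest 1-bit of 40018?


0b1001110001010010. Lowest set bit at position 1

1


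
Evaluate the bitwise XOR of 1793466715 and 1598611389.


0b1101010111001100010000101011011 ^ 0b1011111010010001101111110111101 = 0b110101101011101111111011100110 = 900660966

900660966


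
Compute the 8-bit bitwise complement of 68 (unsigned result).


~0b1000100 = 0b10111011 = 187 (8-bit unsigned)

187


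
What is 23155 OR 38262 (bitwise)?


0b101101001110011 | 0b1001010101110110 = 0b1101111101110111 = 57207

57207


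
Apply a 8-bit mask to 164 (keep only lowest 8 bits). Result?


164 & 255 = 164

164


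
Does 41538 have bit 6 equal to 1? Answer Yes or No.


0b1010001001000010, bit 6 = 1. Yes

Yes


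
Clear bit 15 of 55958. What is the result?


55958 & ~(1 << 15) = 23190

23190


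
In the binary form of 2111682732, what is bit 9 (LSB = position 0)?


0b1111101110111011011100010101100, position 9 = 0

0


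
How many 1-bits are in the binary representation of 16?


0b10000 has 1 set bits

1


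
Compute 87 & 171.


0b1010111 & 0b10101011 = 0b11 = 3

3


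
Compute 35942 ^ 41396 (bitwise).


0b1000110001100110 ^ 0b1010000110110100 = 0b10110111010010 = 11730

11730


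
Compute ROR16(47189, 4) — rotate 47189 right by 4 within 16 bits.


Rotate 0b1011100001010101 right by 4 (16-bit) = 0b101101110000101 = 23429

23429


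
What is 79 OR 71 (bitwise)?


0b1001111 | 0b1000111 = 0b1001111 = 79

79


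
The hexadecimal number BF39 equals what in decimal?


BF39 hex = 48953 decimal

48953


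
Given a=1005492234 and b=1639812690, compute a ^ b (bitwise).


1005492234 ^ 1639812690 = 1515394648

1515394648


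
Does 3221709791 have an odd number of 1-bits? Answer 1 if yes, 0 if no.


0b11000000000001110110001111011111 has 16 ones => parity 0

0


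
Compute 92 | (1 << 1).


92 | (1 << 1) = 92 | 2 = 94

94


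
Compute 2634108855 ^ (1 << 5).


2634108855 ^ (1 << 5) = 2634108855 ^ 32 = 2634108823

2634108823


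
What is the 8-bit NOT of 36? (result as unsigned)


~0b100100 = 0b11011011 = 219 (8-bit unsigned)

219


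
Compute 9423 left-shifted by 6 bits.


0b10010011001111 << 6 = 0b10010011001111000000 = 603072

603072


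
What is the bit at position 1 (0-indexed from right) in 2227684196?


0b10000100110001111100001101100100, position 1 = 0

0


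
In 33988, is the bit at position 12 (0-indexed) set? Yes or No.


0b1000010011000100, bit 12 = 0. No

No


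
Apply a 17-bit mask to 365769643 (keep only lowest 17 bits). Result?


365769643 & 131071 = 78763

78763


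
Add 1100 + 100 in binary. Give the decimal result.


1100 + 100 = 10000 = 16

16


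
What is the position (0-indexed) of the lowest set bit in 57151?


0b1101111100111111. Lowest set bit at position 0

0


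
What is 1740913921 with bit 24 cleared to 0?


1740913921 & ~(1 << 24) = 1724136705

1724136705


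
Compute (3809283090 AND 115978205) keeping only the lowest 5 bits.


Step 1: 3809283090 & 115978205 = 34147344
Step 2: 34147344 & 31 = 16

16


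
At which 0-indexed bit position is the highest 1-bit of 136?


0b10001000. Highest set bit at position 7

7


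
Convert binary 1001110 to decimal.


1001110 in decimal = 78

78


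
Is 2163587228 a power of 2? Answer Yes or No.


0b10000000111101011011100010011100. Multiple bits set => No

No


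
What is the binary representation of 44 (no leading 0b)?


44 = 101100 in binary

101100


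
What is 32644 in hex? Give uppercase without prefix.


32644 = 7F84 hex

7F84


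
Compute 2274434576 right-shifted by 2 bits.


0b10000111100100010001111000010000 >> 2 = 0b100001111001000100011110000100 = 568608644

568608644


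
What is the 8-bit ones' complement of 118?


118 ^ 255 = 137

137


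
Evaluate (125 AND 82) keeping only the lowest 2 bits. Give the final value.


Step 1: 125 & 82 = 80
Step 2: 80 & 3 = 0

0


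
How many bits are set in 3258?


0b110010111010 has 7 set bits

7


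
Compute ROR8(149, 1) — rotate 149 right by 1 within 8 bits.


Rotate 0b10010101 right by 1 (8-bit) = 0b11001010 = 202

202


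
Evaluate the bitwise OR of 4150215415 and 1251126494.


0b11110111010111110100001011110111 | 0b1001010100100101010110011011110 = 0b11111111110111111110111011111111 = 4292865791

4292865791


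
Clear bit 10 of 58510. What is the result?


58510 & ~(1 << 10) = 57486

57486


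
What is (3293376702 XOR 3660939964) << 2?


Step 1: 3293376702 ^ 3660939964 = 511275522
Step 2: 511275522 << 2 = 2045102088

2045102088


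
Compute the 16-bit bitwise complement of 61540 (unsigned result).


~0b1111000001100100 = 0b111110011011 = 3995 (16-bit unsigned)

3995


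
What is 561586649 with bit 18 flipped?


561586649 ^ (1 << 18) = 561586649 ^ 262144 = 561848793

561848793


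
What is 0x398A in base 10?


398A hex = 14730 decimal

14730


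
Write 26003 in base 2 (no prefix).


26003 = 110010110010011 in binary

110010110010011


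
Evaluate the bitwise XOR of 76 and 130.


0b1001100 ^ 0b10000010 = 0b11001110 = 206

206


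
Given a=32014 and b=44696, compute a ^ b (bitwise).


32014 ^ 44696 = 54166

54166


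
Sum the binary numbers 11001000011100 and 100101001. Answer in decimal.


11001000011100 + 100101001 = 11001101000101 = 13125

13125


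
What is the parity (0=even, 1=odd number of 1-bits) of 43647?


0b1010101001111111 has 11 ones => parity 1

1


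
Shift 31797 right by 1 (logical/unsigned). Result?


0b111110000110101 >> 1 = 0b11111000011010 = 15898

15898


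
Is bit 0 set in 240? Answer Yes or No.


0b11110000, bit 0 = 0. No

No


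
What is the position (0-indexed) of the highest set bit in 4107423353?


0b11110100110100100100111001111001. Highest set bit at position 31

31


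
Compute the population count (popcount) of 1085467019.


0b1000000101100101110100110001011 has 14 set bits

14


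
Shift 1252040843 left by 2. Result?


0b1001010101000001010000010001011 << 2 = 0b100101010100000101000001000101100 = 5008163372

5008163372


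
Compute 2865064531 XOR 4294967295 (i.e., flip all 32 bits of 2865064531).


2865064531 ^ 4294967295 = 1429902764

1429902764


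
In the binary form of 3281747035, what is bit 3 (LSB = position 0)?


0b11000011100110110111110001011011, position 3 = 1

1


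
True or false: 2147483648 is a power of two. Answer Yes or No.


0b10000000000000000000000000000000. Only one bit set => Yes

Yes


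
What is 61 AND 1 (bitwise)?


0b111101 & 0b1 = 0b1 = 1

1


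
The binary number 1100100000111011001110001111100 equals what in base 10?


1100100000111011001110001111100 in decimal = 1679662204

1679662204


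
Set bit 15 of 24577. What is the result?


24577 | (1 << 15) = 24577 | 32768 = 57345

57345


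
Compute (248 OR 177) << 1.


Step 1: 248 | 177 = 249
Step 2: 249 << 1 = 498

498


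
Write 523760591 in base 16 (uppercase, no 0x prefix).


523760591 = 1F37F3CF hex

1F37F3CF


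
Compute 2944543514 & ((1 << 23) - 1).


2944543514 & 8388607 = 142106

142106


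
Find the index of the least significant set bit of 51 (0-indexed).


0b110011. Lowest set bit at position 0

0


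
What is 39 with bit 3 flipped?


39 ^ (1 << 3) = 39 ^ 8 = 47

47


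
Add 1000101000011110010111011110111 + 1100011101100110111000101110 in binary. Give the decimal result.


1000101000011110010111011110111 + 1100011101100110111000101110 = 1010001100001011001110100100101 = 1367711013

1367711013


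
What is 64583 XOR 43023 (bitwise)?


0b1111110001000111 ^ 0b1010100000001111 = 0b101010001001000 = 21576

21576


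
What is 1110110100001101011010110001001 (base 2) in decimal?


1110110100001101011010110001001 in decimal = 1988539785

1988539785


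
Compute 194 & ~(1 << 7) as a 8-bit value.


194 & ~(1 << 7) = 66

66


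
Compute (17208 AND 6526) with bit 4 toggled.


Step 1: 17208 & 6526 = 312
Step 2: 312 ^ (1 << 4) = 312 ^ 16 = 296

296


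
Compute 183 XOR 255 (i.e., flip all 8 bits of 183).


183 ^ 255 = 72

72


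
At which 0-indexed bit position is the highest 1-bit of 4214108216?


0b11111011001011100011000000111000. Highest set bit at position 31

31


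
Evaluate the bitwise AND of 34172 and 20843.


0b1000010101111100 & 0b101000101101011 = 0b101101000 = 360

360


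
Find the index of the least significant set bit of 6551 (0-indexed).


0b1100110010111. Lowest set bit at position 0

0


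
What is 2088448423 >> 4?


0b1111100011110110011000110100111 >> 4 = 0b111110001111011001100011010 = 130528026

130528026


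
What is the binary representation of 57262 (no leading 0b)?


57262 = 1101111110101110 in binary

1101111110101110


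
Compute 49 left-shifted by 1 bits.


0b110001 << 1 = 0b1100010 = 98

98


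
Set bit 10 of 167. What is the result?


167 | (1 << 10) = 167 | 1024 = 1191

1191


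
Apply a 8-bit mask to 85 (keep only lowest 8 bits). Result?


85 & 255 = 85

85


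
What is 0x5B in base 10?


5B hex = 91 decimal

91


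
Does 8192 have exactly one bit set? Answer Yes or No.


0b10000000000000. Only one bit set => Yes

Yes


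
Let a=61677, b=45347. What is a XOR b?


61677 ^ 45347 = 16846

16846


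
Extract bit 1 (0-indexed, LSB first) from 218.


0b11011010, position 1 = 1

1


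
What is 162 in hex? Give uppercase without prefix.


162 = A2 hex

A2


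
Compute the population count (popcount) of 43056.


0b1010100000110000 has 5 set bits

5


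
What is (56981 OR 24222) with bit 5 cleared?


Step 1: 56981 | 24222 = 56991
Step 2: 56991 & ~(1 << 5) = 56991

56991


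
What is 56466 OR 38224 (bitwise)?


0b1101110010010010 | 0b1001010101010000 = 0b1101110111010010 = 56786

56786


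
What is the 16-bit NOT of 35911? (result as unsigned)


~0b1000110001000111 = 0b111001110111000 = 29624 (16-bit unsigned)

29624


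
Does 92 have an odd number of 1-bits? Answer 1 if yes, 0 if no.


0b1011100 has 4 ones => parity 0

0


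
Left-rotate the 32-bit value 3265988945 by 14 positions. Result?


Rotate 0b11000010101010110000100101010001 left by 14 (32-bit) = 0b11000010010101000111000010101010 = 3260313770

3260313770


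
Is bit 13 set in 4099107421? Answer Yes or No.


0b11110100010100110110101001011101, bit 13 = 1. Yes

Yes


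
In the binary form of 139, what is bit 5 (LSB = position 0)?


0b10001011, position 5 = 0

0


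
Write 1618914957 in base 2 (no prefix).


1618914957 = 1100000011111101010111010001101 in binary

1100000011111101010111010001101


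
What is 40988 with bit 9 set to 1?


40988 | (1 << 9) = 40988 | 512 = 41500

41500


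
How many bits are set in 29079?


0b111000110010111 has 9 set bits

9


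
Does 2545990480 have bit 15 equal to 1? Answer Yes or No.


0b10010111110000001011101101010000, bit 15 = 1. Yes

Yes


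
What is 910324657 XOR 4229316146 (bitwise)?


0b110110010000100111001110110001 ^ 0b11111100000101100011111000110010 = 0b11001010010101000100110110000011 = 3394522499

3394522499


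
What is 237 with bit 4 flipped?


237 ^ (1 << 4) = 237 ^ 16 = 253

253


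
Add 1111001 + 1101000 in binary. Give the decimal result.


1111001 + 1101000 = 11100001 = 225

225


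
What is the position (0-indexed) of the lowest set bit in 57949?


0b1110001001011101. Lowest set bit at position 0

0


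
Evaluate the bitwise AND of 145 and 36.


0b10010001 & 0b100100 = 0b0 = 0

0


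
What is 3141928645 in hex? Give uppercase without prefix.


3141928645 = BB4606C5 hex

BB4606C5


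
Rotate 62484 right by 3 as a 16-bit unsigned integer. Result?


Rotate 0b1111010000010100 right by 3 (16-bit) = 0b1001111010000010 = 40578

40578


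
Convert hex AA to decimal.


AA hex = 170 decimal

170


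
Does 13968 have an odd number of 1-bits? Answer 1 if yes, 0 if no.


0b11011010010000 has 6 ones => parity 0

0


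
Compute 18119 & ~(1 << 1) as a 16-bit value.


18119 & ~(1 << 1) = 18117

18117


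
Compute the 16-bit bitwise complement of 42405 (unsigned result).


~0b1010010110100101 = 0b101101001011010 = 23130 (16-bit unsigned)

23130


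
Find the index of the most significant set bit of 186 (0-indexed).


0b10111010. Highest set bit at position 7

7


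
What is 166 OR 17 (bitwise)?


0b10100110 | 0b10001 = 0b10110111 = 183

183


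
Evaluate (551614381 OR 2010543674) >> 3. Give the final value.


Step 1: 551614381 | 2010543674 = 2012673983
Step 2: 2012673983 >> 3 = 251584247

251584247


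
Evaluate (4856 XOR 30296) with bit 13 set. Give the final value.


Step 1: 4856 ^ 30296 = 25760
Step 2: 25760 | (1 << 13) = 25760 | 8192 = 25760

25760


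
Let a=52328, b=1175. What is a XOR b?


52328 ^ 1175 = 51455

51455


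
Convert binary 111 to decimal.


111 in decimal = 7

7


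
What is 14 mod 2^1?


14 & 1 = 0

0


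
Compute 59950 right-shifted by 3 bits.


0b1110101000101110 >> 3 = 0b1110101000101 = 7493

7493


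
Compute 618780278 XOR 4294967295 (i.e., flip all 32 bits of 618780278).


618780278 ^ 4294967295 = 3676187017

3676187017


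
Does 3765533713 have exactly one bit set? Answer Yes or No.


0b11100000011100010111110000010001. Multiple bits set => No

No


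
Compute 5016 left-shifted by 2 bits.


0b1001110011000 << 2 = 0b100111001100000 = 20064

20064


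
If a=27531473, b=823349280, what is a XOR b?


27531473 ^ 823349280 = 817318129

817318129


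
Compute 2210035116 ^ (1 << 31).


2210035116 ^ (1 << 31) = 2210035116 ^ 2147483648 = 62551468

62551468


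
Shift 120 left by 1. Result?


0b1111000 << 1 = 0b11110000 = 240

240


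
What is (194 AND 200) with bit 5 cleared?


Step 1: 194 & 200 = 192
Step 2: 192 & ~(1 << 5) = 192

192


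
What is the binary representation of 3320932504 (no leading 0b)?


3320932504 = 11000101111100010110100010011000 in binary

11000101111100010110100010011000


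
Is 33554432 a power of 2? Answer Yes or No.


0b10000000000000000000000000. Only one bit set => Yes

Yes


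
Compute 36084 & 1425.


0b1000110011110100 & 0b10110010001 = 0b10010010000 = 1168

1168


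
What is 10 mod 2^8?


10 & 255 = 10

10


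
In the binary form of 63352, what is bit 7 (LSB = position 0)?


0b1111011101111000, position 7 = 0

0


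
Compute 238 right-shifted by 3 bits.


0b11101110 >> 3 = 0b11101 = 29

29


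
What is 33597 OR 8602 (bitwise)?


0b1000001100111101 | 0b10000110011010 = 0b1010001110111111 = 41919

41919


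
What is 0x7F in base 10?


7F hex = 127 decimal

127


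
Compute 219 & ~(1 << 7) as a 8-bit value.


219 & ~(1 << 7) = 91

91


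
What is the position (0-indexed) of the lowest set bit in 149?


0b10010101. Lowest set bit at position 0

0


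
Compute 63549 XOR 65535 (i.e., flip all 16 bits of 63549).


63549 ^ 65535 = 1986

1986


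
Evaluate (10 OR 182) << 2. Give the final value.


Step 1: 10 | 182 = 190
Step 2: 190 << 2 = 760

760


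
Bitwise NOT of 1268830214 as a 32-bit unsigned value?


~0b1001011101000001101000000000110 = 0b10110100010111110010111111111001 = 3026137081 (32-bit unsigned)

3026137081


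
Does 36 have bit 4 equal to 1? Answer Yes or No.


0b100100, bit 4 = 0. No

No


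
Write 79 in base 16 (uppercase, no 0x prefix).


79 = 4F hex

4F


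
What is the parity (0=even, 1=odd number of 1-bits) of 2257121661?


0b10000110100010001111000101111101 has 16 ones => parity 0

0


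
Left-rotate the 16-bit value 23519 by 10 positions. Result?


Rotate 0b101101111011111 left by 10 (16-bit) = 0b111110101101111 = 32111

32111


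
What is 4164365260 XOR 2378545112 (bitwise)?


0b11111000001101110010101111001100 ^ 0b10001101110001011011011111011000 = 0b1110101111100101001110000010100 = 1978833940

1978833940


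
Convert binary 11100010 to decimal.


11100010 in decimal = 226

226


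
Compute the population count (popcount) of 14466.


0b11100010000010 has 5 set bits

5


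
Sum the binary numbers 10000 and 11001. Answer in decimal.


10000 + 11001 = 101001 = 41

41


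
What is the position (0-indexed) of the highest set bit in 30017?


0b111010101000001. Highest set bit at position 14

14


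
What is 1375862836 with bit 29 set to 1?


1375862836 | (1 << 29) = 1375862836 | 536870912 = 1912733748

1912733748


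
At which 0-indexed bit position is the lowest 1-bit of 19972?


0b100111000000100. Lowest set bit at position 2

2


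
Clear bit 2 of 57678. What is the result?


57678 & ~(1 << 2) = 57674

57674


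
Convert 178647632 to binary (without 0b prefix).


178647632 = 1010101001011111001001010000 in binary

1010101001011111001001010000


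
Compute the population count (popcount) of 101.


0b1100101 has 4 set bits

4


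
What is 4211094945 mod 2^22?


4211094945 & 4194303 = 13729

13729


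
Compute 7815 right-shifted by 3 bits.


0b1111010000111 >> 3 = 0b1111010000 = 976

976


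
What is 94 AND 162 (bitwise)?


0b1011110 & 0b10100010 = 0b10 = 2

2


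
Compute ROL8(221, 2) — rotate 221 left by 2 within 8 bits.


Rotate 0b11011101 left by 2 (8-bit) = 0b1110111 = 119

119


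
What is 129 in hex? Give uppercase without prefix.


129 = 81 hex

81


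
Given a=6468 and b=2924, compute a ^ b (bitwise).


6468 ^ 2924 = 4648

4648


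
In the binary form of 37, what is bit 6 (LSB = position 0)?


0b100101, position 6 = 0

0


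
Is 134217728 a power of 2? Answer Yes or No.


0b1000000000000000000000000000. Only one bit set => Yes

Yes


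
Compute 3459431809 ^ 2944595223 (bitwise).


0b11001110001100101011110110000001 ^ 0b10101111100000101111010100010111 = 0b1100001101100000100100010010110 = 1638942870

1638942870


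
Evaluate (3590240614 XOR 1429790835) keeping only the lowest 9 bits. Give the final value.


Step 1: 3590240614 ^ 1429790835 = 2160482581
Step 2: 2160482581 & 511 = 277

277


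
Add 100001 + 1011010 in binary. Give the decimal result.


100001 + 1011010 = 1111011 = 123

123


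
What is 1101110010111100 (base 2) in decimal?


1101110010111100 in decimal = 56508

56508


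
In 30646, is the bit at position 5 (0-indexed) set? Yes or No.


0b111011110110110, bit 5 = 1. Yes

Yes


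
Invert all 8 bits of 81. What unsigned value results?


81 ^ 255 = 174

174


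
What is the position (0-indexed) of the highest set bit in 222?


0b11011110. Highest set bit at position 7

7


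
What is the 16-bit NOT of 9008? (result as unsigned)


~0b10001100110000 = 0b1101110011001111 = 56527 (16-bit unsigned)

56527


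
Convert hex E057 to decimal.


E057 hex = 57431 decimal

57431


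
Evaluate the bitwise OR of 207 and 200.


0b11001111 | 0b11001000 = 0b11001111 = 207

207


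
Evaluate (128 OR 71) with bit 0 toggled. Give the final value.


Step 1: 128 | 71 = 199
Step 2: 199 ^ (1 << 0) = 199 ^ 1 = 198

198


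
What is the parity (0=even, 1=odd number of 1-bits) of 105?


0b1101001 has 4 ones => parity 0

0


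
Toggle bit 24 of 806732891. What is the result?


806732891 ^ (1 << 24) = 806732891 ^ 16777216 = 823510107

823510107


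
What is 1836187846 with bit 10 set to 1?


1836187846 | (1 << 10) = 1836187846 | 1024 = 1836188870

1836188870


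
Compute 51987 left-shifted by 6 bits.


0b1100101100010011 << 6 = 0b1100101100010011000000 = 3327168

3327168


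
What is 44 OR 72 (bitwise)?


0b101100 | 0b1001000 = 0b1101100 = 108

108


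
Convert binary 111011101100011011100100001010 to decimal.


111011101100011011100100001010 in decimal = 1001502986

1001502986


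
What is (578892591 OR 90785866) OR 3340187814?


Step 1: 578892591 | 90785866 = 669612911
Step 2: 669612911 | 3340187814 = 3892280303

3892280303


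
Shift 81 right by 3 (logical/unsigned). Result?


0b1010001 >> 3 = 0b1010 = 10

10


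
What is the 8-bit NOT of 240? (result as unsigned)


~0b11110000 = 0b1111 = 15 (8-bit unsigned)

15


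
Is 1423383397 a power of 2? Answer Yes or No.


0b1010100110101110001101101100101. Multiple bits set => No

No


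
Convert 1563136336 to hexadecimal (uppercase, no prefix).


1563136336 = 5D2B9150 hex

5D2B9150


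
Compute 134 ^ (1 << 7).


134 ^ (1 << 7) = 134 ^ 128 = 6

6


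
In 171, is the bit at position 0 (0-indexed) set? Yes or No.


0b10101011, bit 0 = 1. Yes

Yes


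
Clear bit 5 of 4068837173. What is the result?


4068837173 & ~(1 << 5) = 4068837141

4068837141


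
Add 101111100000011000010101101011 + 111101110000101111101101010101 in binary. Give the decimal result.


101111100000011000010101101011 + 111101110000101111101101010101 = 1101101010001001000000011000000 = 1833205952

1833205952


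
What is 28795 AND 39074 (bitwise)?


0b111000001111011 & 0b1001100010100010 = 0b1000000100010 = 4130

4130


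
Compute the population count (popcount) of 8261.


0b10000001000101 has 4 set bits

4


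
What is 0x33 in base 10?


33 hex = 51 decimal

51


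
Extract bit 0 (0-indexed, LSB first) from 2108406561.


0b1111101101010111011101100100001, position 0 = 1

1


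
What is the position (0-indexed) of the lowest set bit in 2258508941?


0b10000110100111100001110010001101. Lowest set bit at position 0

0


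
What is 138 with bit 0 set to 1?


138 | (1 << 0) = 138 | 1 = 139

139


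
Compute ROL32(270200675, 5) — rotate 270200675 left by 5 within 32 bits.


Rotate 0b10000000110101110111101100011 left by 5 (32-bit) = 0b11010111011110110001100010 = 56487010

56487010


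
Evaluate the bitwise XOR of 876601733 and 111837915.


0b110100001111111110000110000101 ^ 0b110101010101000001011011011 = 0b110010100101010110001101011110 = 848651102

848651102


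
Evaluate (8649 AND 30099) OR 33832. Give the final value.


Step 1: 8649 & 30099 = 8577
Step 2: 8577 | 33832 = 42409

42409


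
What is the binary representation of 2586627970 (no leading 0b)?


2586627970 = 10011010001011001100111110000010 in binary

10011010001011001100111110000010


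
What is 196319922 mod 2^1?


196319922 & 1 = 0

0


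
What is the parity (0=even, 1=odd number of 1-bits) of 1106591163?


0b1000001111101010011110110111011 has 19 ones => parity 1

1


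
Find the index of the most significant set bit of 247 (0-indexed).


0b11110111. Highest set bit at position 7

7


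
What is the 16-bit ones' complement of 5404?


5404 ^ 65535 = 60131

60131


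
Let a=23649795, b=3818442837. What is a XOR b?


23649795 ^ 3818442837 = 3807383126

3807383126


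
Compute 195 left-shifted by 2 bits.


0b11000011 << 2 = 0b1100001100 = 780

780


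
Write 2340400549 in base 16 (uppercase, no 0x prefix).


2340400549 = 8B7FADA5 hex

8B7FADA5


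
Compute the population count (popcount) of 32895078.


0b1111101011111000001100110 has 15 set bits

15


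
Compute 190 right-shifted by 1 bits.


0b10111110 >> 1 = 0b1011111 = 95

95


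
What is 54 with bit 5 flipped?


54 ^ (1 << 5) = 54 ^ 32 = 22

22


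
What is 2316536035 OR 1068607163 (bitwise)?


0b10001010000100111000100011100011 | 0b111111101100011010011010111011 = 0b10111111101100111010111011111011 = 3216223995

3216223995


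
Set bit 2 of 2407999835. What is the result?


2407999835 | (1 << 2) = 2407999835 | 4 = 2407999839

2407999839


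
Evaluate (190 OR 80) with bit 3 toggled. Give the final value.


Step 1: 190 | 80 = 254
Step 2: 254 ^ (1 << 3) = 254 ^ 8 = 246

246


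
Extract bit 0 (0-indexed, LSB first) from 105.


0b1101001, position 0 = 1

1


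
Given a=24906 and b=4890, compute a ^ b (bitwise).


24906 ^ 4890 = 29264

29264


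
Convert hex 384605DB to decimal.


384605DB hex = 944113115 decimal

944113115


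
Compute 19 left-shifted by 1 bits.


0b10011 << 1 = 0b100110 = 38

38


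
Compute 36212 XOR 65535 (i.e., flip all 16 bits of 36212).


36212 ^ 65535 = 29323

29323


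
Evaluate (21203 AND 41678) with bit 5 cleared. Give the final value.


Step 1: 21203 & 41678 = 706
Step 2: 706 & ~(1 << 5) = 706

706


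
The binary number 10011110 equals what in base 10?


10011110 in decimal = 158

158


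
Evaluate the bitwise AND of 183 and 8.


0b10110111 & 0b1000 = 0b0 = 0

0


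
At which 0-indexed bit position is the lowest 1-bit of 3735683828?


0b11011110101010100000001011110100. Lowest set bit at position 2

2


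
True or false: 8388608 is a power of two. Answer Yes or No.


0b100000000000000000000000. Only one bit set => Yes

Yes


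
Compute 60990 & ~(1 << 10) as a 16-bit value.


60990 & ~(1 << 10) = 59966

59966


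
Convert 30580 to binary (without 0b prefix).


30580 = 111011101110100 in binary

111011101110100


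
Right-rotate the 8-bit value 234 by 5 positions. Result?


Rotate 0b11101010 right by 5 (8-bit) = 0b1010111 = 87

87


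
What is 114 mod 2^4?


114 & 15 = 2

2


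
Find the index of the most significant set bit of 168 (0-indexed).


0b10101000. Highest set bit at position 7

7


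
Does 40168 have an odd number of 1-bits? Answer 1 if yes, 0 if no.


0b1001110011101000 has 8 ones => parity 0

0


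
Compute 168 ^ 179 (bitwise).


0b10101000 ^ 0b10110011 = 0b11011 = 27

27


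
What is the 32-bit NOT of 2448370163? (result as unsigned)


~0b10010001111011110010100111110011 = 0b1101110000100001101011000001100 = 1846597132 (32-bit unsigned)

1846597132


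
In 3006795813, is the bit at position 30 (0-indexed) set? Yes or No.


0b10110011001110000001000000100101, bit 30 = 0. No

No


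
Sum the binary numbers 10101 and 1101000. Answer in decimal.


10101 + 1101000 = 1111101 = 125

125


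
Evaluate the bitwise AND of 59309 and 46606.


0b1110011110101101 & 0b1011011000001110 = 0b1010011000001100 = 42508

42508


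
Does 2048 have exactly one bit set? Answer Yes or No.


0b100000000000. Only one bit set => Yes

Yes


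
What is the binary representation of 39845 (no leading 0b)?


39845 = 1001101110100101 in binary

1001101110100101


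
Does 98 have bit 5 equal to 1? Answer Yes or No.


0b1100010, bit 5 = 1. Yes

Yes


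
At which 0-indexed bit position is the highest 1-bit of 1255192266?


0b1001010110100001011011011001010. Highest set bit at position 30

30


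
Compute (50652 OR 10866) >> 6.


Step 1: 50652 | 10866 = 61438
Step 2: 61438 >> 6 = 959

959


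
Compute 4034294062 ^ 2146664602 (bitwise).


0b11110000011101100111000100101110 ^ 0b1111111111100111000000010011010 = 0b10001111100001011111000110110100 = 2407920052

2407920052


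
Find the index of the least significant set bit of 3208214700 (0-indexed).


0b10111111001110010111100010101100. Lowest set bit at position 2

2


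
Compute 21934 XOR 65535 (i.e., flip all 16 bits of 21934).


21934 ^ 65535 = 43601

43601


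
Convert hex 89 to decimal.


89 hex = 137 decimal

137


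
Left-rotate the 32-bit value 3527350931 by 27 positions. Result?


Rotate 0b11010010001111110001101010010011 left by 27 (32-bit) = 0b10011110100100011111100011010100 = 2660366548

2660366548


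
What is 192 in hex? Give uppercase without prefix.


192 = C0 hex

C0


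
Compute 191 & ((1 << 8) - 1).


191 & 255 = 191

191


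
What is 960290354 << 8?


0b111001001111001101111000110010 << 8 = 0b11100100111100110111100011001000000000 = 245834330624

245834330624


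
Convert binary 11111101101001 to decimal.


11111101101001 in decimal = 16233

16233


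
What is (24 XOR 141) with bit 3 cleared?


Step 1: 24 ^ 141 = 149
Step 2: 149 & ~(1 << 3) = 149

149


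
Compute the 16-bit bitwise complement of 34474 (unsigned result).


~0b1000011010101010 = 0b111100101010101 = 31061 (16-bit unsigned)

31061


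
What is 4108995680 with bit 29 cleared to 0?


4108995680 & ~(1 << 29) = 3572124768

3572124768


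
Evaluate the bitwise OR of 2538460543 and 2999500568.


0b10010111010011011101010101111111 | 0b10110010110010001011111100011000 = 0b10110111110011011111111101111111 = 3083730815

3083730815


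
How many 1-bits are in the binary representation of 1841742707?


0b1101101110001101100001101110011 has 18 set bits

18


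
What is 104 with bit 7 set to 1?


104 | (1 << 7) = 104 | 128 = 232

232


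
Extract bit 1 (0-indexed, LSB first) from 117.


0b1110101, position 1 = 0

0


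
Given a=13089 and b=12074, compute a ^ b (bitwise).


13089 ^ 12074 = 7179

7179


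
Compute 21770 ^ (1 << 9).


21770 ^ (1 << 9) = 21770 ^ 512 = 22282

22282


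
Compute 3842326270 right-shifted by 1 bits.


0b11100101000001010011111011111110 >> 1 = 0b1110010100000101001111101111111 = 1921163135

1921163135


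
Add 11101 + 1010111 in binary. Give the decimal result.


11101 + 1010111 = 1110100 = 116

116


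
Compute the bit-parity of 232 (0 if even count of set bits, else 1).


0b11101000 has 4 ones => parity 0

0


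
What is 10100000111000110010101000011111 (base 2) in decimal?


10100000111000110010101000011111 in decimal = 2699242015

2699242015


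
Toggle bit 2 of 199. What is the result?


199 ^ (1 << 2) = 199 ^ 4 = 195

195


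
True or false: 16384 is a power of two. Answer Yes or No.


0b100000000000000. Only one bit set => Yes

Yes


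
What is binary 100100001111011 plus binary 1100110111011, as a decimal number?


100100001111011 + 1100110111011 = 110001000110110 = 25142

25142


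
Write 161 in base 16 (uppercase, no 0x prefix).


161 = A1 hex

A1


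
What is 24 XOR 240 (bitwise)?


0b11000 ^ 0b11110000 = 0b11101000 = 232

232


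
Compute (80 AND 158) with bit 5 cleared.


Step 1: 80 & 158 = 16
Step 2: 16 & ~(1 << 5) = 16

16


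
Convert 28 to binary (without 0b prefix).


28 = 11100 in binary

11100


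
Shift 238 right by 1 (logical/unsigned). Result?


0b11101110 >> 1 = 0b1110111 = 119

119


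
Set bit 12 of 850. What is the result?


850 | (1 << 12) = 850 | 4096 = 4946

4946


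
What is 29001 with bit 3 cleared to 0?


29001 & ~(1 << 3) = 28993

28993


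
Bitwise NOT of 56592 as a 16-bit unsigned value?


~0b1101110100010000 = 0b10001011101111 = 8943 (16-bit unsigned)

8943


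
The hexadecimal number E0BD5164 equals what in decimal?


E0BD5164 hex = 3770503524 decimal

3770503524


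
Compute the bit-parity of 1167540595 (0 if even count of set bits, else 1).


0b1000101100101110100000101110011 has 15 ones => parity 1

1


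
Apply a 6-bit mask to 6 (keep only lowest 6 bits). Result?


6 & 63 = 6

6


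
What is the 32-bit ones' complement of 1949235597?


1949235597 ^ 4294967295 = 2345731698

2345731698


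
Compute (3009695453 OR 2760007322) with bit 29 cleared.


Step 1: 3009695453 | 2760007322 = 3085328095
Step 2: 3085328095 & ~(1 << 29) = 2548457183

2548457183


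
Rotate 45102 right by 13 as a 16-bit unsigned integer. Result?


Rotate 0b1011000000101110 right by 13 (16-bit) = 0b1000000101110101 = 33141

33141


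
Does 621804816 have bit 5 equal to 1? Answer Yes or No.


0b100101000011111111110100010000, bit 5 = 0. No

No


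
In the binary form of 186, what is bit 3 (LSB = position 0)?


0b10111010, position 3 = 1

1


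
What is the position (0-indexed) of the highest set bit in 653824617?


0b100110111110001001001001101001. Highest set bit at position 29

29


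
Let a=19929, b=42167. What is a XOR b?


19929 ^ 42167 = 59758

59758


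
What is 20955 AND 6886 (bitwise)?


0b101000111011011 & 0b1101011100110 = 0b1000011000010 = 4290

4290


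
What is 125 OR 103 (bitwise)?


0b1111101 | 0b1100111 = 0b1111111 = 127

127


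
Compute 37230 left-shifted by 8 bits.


0b1001000101101110 << 8 = 0b100100010110111000000000 = 9530880

9530880


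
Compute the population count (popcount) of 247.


0b11110111 has 7 set bits

7


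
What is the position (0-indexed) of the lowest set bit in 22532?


0b101100000000100. Lowest set bit at position 2

2


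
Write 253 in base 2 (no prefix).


253 = 11111101 in binary

11111101


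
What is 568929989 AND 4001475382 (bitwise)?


0b100001111010010010111011000101 & 0b11101110100000011010101100110110 = 0b100000100000010010101000000100 = 545335812

545335812
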